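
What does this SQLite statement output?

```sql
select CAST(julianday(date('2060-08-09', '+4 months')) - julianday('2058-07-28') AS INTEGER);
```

Adding +4 months to 2060-08-09 gives 2060-12-09.
3 days remain in July 2058 after the 28th (31 − 28).
Full months from August 2058 through November 2060 contribute their day counts.
Then 9 days into December 2060.
Total: 3 + 31 + 30 + 31 + 30 + 31 + 31 + 28 + 31 + 30 + 31 + 30 + 31 + 31 + 30 + 31 + 30 + 31 + 31 + 29 + 31 + 30 + 31 + 30 + 31 + 31 + 30 + 31 + 30 + 9 = 865.

865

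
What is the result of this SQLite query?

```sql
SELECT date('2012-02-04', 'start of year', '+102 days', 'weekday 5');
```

2012-04-13

`start of year` rewinds 2012-02-04 to 2012-01-01.
Applying '+102 days' to 2012-01-01: counting 102 days forward gives 2012-04-12.
`weekday 5` advances to the next Friday; 2012-04-12 is a Thursday, so it moves forward to 2012-04-13.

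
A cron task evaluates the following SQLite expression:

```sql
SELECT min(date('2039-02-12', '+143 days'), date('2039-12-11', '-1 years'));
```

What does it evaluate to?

date('2039-02-12', '+143 days') → 2039-07-05.
date('2039-12-11', '-1 years') → 2038-12-11.
Earlier of the two is 2038-12-11.

2038-12-11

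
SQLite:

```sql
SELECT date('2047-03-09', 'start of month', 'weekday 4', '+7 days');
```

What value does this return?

2047-03-14

`start of month` rewinds 2047-03-09 to 2047-03-01.
`weekday 4` advances to the next Thursday; 2047-03-01 is a Friday, so it moves forward to 2047-03-07.
Advancing 7 more days within March lands on 2047-03-14.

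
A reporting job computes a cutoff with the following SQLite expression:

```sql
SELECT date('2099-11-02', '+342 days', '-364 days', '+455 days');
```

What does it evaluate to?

Applying '+342 days' to 2099-11-02: counting 342 days forward gives 2100-10-10.
Applying '-364 days' to 2100-10-10: counting 364 days back gives 2099-10-11.
Applying '+455 days' to 2099-10-11: counting 455 days forward gives 2101-01-09.

2101-01-09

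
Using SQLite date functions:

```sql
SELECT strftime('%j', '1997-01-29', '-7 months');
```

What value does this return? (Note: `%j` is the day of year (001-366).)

181

First apply '-7 months': 1997-01-29 → 1996-06-29.
Day-of-year for 1996-06-29: days since 1996-01-01 inclusive = 181, zero-padded to 181.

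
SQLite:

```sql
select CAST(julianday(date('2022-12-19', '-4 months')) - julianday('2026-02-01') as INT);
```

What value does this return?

Adding -4 months to 2022-12-19 gives 2022-08-19.
12 days remain in August 2022 after the 19th (31 − 19).
Full months from September 2022 through January 2026 contribute their day counts.
Then 1 day into February 2026.
Total: 12 + 30 + 31 + 30 + 31 + 31 + 28 + 31 + 30 + 31 + 30 + 31 + 31 + 30 + 31 + 30 + 31 + 31 + 29 + 31 + 30 + 31 + 30 + 31 + 31 + 30 + 31 + 30 + 31 + 31 + 28 + 31 + 30 + 31 + 30 + 31 + 31 + 30 + 31 + 30 + 31 + 31 + 1 = 1262.
The subtraction is earlier − later, so the result is −1262 → -1262.

-1262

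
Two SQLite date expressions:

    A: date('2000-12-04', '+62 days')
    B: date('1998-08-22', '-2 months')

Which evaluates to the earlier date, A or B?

B

A = 2001-02-04.
B = 1998-06-22.
B is earlier.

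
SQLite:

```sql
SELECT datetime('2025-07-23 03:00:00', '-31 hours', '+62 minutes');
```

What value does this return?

2025-07-21 21:02:00

-31 hours from 2025-07-23 03:00:00 is 2025-07-21 20:00:00 (crosses midnight).
62 minutes = 1h 2m; +62 minutes from 2025-07-21 20:00:00 is 2025-07-21 21:02:00.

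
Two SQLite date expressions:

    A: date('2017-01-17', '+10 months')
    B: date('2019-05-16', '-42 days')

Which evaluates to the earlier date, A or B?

A

A = 2017-11-17.
B = 2019-04-04.
A is earlier.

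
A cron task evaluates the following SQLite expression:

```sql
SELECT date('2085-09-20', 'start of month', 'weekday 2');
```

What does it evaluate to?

`start of month` rewinds 2085-09-20 to 2085-09-01.
`weekday 2` advances to the next Tuesday; 2085-09-01 is a Saturday, so it moves forward to 2085-09-04.

2085-09-04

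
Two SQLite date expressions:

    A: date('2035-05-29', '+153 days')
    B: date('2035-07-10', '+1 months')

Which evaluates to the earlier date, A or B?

B

A = 2035-10-29.
B = 2035-08-10.
B is earlier.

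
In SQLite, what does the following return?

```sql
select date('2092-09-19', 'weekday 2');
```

`weekday 2` advances to the next Tuesday; 2092-09-19 is a Friday, so it moves forward to 2092-09-23.

2092-09-23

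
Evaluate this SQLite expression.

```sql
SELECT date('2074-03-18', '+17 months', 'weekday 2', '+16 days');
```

2075-09-05

Adding +17 months to 2074-03-18 gives 2075-08-18.
`weekday 2` advances to the next Tuesday; 2075-08-18 is a Sunday, so it moves forward to 2075-08-20.
August 2075 has 31 days; 11 remain after the 20th, so 12 days reach 2075-09-01.
Advancing 4 more days within September lands on 2075-09-05.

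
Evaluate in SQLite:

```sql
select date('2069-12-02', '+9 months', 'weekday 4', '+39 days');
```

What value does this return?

Adding +9 months to 2069-12-02 gives 2070-09-02.
`weekday 4` advances to the next Thursday; 2070-09-02 is a Tuesday, so it moves forward to 2070-09-04.
September 2070 has 30 days; 26 remain after the 4th, so 27 days reach 2070-10-01.
Advancing 12 more days within October lands on 2070-10-13.

2070-10-13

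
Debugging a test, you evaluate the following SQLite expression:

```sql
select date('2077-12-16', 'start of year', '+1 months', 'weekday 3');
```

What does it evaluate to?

`start of year` rewinds 2077-12-16 to 2077-01-01.
Adding +1 month to 2077-01-01 gives 2077-02-01.
`weekday 3` advances to the next Wednesday; 2077-02-01 is a Monday, so it moves forward to 2077-02-03.

2077-02-03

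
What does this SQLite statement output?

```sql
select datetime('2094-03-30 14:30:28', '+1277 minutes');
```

1277 minutes = 21h 17m; +1277 minutes from 2094-03-30 14:30:28 is 2094-03-31 11:47:28 (crosses midnight).

2094-03-31 11:47:28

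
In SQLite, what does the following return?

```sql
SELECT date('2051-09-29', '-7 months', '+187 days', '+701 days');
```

2053-08-05

Adding -7 months to 2051-09-29 targets 2051-02-29. February 2051 has only 28 days, so SQLite normalizes the 1-day overflow forward to 2051-03-01.
Applying '+187 days' to 2051-03-01: counting 187 days forward gives 2051-09-04.
Applying '+701 days' to 2051-09-04: counting 701 days forward gives 2053-08-05.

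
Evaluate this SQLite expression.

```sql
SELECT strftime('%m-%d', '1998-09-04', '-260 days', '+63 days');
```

First apply '-260 days', '+63 days': 1998-09-04 → 1998-02-19.
`%m-%d` extracts the month-day: 02-19.

02-19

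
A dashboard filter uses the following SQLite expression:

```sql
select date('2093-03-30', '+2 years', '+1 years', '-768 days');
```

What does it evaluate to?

2094-02-21

Adding +2 years to 2093-03-30 gives 2095-03-30.
Adding +1 year to 2095-03-30 gives 2096-03-30.
Applying '-768 days' to 2096-03-30: counting 768 days back gives 2094-02-21.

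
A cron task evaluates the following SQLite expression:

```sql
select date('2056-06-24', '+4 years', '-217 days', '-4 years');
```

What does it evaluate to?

2055-11-20

Adding +4 years to 2056-06-24 gives 2060-06-24.
Applying '-217 days' to 2060-06-24: counting 217 days back gives 2059-11-20.
Adding -4 years to 2059-11-20 gives 2055-11-20.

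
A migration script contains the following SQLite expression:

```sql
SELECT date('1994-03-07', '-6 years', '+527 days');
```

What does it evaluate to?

Adding -6 years to 1994-03-07 gives 1988-03-07.
Applying '+527 days' to 1988-03-07: counting 527 days forward gives 1989-08-16.

1989-08-16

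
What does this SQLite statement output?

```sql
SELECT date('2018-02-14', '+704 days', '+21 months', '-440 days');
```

Applying '+704 days' to 2018-02-14: counting 704 days forward gives 2020-01-19.
Adding +21 months to 2020-01-19 gives 2021-10-19.
Applying '-440 days' to 2021-10-19: counting 440 days back gives 2020-08-05.

2020-08-05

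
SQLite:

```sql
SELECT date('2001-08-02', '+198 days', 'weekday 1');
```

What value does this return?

Applying '+198 days' to 2001-08-02: counting 198 days forward gives 2002-02-16.
`weekday 1` advances to the next Monday; 2002-02-16 is a Saturday, so it moves forward to 2002-02-18.

2002-02-18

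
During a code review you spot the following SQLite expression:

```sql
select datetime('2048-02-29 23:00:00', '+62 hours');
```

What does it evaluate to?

+62 hours from 2048-02-29 23:00:00 is 2048-03-03 13:00:00 (crosses midnight).

2048-03-03 13:00:00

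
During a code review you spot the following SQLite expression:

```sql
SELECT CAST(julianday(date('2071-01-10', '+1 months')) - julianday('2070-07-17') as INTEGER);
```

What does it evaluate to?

208

Adding +1 month to 2071-01-10 gives 2071-02-10.
14 days remain in July 2070 after the 17th (31 − 17).
Full months from August 2070 through January 2071 contribute their day counts.
Then 10 days into February 2071.
Total: 14 + 31 + 30 + 31 + 30 + 31 + 31 + 10 = 208.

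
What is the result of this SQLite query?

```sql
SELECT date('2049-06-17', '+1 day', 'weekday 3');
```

Advancing 1 more day within June lands on 2049-06-18.
`weekday 3` advances to the next Wednesday; 2049-06-18 is a Friday, so it moves forward to 2049-06-23.

2049-06-23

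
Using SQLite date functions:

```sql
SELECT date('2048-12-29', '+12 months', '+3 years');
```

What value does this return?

2052-12-29

Adding +12 months to 2048-12-29 gives 2049-12-29.
Adding +3 years to 2049-12-29 gives 2052-12-29.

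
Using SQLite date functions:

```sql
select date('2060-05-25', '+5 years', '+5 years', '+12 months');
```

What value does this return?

Adding +5 years to 2060-05-25 gives 2065-05-25.
Adding +5 years to 2065-05-25 gives 2070-05-25.
Adding +12 months to 2070-05-25 gives 2071-05-25.

2071-05-25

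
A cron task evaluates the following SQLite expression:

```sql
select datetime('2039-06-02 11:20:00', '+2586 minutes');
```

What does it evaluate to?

2586 minutes = 43h 6m; +2586 minutes from 2039-06-02 11:20:00 is 2039-06-04 06:26:00 (crosses midnight).

2039-06-04 06:26:00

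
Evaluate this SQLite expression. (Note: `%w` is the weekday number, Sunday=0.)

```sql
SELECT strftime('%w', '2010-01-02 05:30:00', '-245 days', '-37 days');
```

First apply '-245 days', '-37 days': 2010-01-02 05:30:00 → 2009-03-26 05:30:00.
2009-03-26 is a Thursday; with Sunday=0 that is 4.

4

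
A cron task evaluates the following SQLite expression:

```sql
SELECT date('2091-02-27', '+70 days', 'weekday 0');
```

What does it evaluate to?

Applying '+70 days' to 2091-02-27: counting 70 days forward gives 2091-05-08.
`weekday 0` advances to the next Sunday; 2091-05-08 is a Tuesday, so it moves forward to 2091-05-13.

2091-05-13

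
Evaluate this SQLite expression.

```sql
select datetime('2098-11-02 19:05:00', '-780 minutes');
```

780 minutes = 13h 0m; -780 minutes from 2098-11-02 19:05:00 is 2098-11-02 06:05:00.

2098-11-02 06:05:00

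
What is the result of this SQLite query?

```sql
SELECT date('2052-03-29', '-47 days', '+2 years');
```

2054-02-11

Applying '-47 days' to 2052-03-29: counting 47 days back gives 2052-02-11.
Adding +2 years to 2052-02-11 gives 2054-02-11.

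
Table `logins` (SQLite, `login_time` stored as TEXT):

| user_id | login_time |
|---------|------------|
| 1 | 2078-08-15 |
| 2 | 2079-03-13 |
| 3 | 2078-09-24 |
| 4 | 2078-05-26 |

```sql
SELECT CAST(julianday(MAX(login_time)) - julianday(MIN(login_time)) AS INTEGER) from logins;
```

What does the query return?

MIN = 2078-05-26, MAX = 2079-03-13.
5 days remain in May 2078 after the 26th (31 − 26).
Full months from June 2078 through February 2079 contribute their day counts.
Then 13 days into March 2079.
Total: 5 + 30 + 31 + 31 + 30 + 31 + 30 + 31 + 31 + 28 + 13 = 291.

291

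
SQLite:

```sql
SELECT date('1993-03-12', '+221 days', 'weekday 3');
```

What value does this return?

Applying '+221 days' to 1993-03-12: counting 221 days forward gives 1993-10-19.
`weekday 3` advances to the next Wednesday; 1993-10-19 is a Tuesday, so it moves forward to 1993-10-20.

1993-10-20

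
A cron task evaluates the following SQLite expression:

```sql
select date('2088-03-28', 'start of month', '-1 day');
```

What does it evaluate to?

2088-02-29

`start of month` rewinds 2088-03-28 to 2088-03-01.
Going back 1 day from 2088-03-01 reaches 2088-02-29 (last day of February, 29 days).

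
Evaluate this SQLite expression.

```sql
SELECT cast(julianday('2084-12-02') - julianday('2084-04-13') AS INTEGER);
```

17 days remain in April 2084 after the 13th (30 − 13).
Full months from May 2084 through November 2084 contribute their day counts.
Then 2 days into December 2084.
Total: 17 + 31 + 30 + 31 + 31 + 30 + 31 + 30 + 2 = 233.

233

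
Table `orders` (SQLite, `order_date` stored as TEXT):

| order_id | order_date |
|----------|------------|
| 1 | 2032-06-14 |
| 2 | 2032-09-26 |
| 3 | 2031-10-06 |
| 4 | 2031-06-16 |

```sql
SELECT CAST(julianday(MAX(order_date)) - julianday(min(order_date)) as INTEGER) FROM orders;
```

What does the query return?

468

MIN = 2031-06-16, MAX = 2032-09-26.
14 days remain in June 2031 after the 16th (30 − 16).
Full months from July 2031 through August 2032 contribute their day counts.
Then 26 days into September 2032.
Total: 14 + 31 + 31 + 30 + 31 + 30 + 31 + 31 + 29 + 31 + 30 + 31 + 30 + 31 + 31 + 26 = 468.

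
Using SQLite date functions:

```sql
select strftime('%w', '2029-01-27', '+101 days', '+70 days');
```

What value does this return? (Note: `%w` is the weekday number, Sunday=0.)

First apply '+101 days', '+70 days': 2029-01-27 → 2029-07-17.
2029-07-17 is a Tuesday; with Sunday=0 that is 2.

2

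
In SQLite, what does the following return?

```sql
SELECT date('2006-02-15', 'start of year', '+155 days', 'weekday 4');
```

2006-06-08

`start of year` rewinds 2006-02-15 to 2006-01-01.
Applying '+155 days' to 2006-01-01: counting 155 days forward gives 2006-06-05.
`weekday 4` advances to the next Thursday; 2006-06-05 is a Monday, so it moves forward to 2006-06-08.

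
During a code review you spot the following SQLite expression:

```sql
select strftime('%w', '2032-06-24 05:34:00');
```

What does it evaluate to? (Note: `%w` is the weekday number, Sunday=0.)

4

2032-06-24 is a Thursday; with Sunday=0 that is 4.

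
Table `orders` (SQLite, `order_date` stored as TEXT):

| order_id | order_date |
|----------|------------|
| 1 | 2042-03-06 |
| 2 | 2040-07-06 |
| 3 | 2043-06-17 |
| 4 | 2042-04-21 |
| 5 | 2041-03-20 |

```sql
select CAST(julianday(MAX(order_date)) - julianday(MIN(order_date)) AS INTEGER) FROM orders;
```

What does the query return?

1076

MIN = 2040-07-06, MAX = 2043-06-17.
25 days remain in July 2040 after the 6th (31 − 6).
Full months from August 2040 through May 2043 contribute their day counts.
Then 17 days into June 2043.
Total: 25 + 31 + 30 + 31 + 30 + 31 + 31 + 28 + 31 + 30 + 31 + 30 + 31 + 31 + 30 + 31 + 30 + 31 + 31 + 28 + 31 + 30 + 31 + 30 + 31 + 31 + 30 + 31 + 30 + 31 + 31 + 28 + 31 + 30 + 31 + 17 = 1076.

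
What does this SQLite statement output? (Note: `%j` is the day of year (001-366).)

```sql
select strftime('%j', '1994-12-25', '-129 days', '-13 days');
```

217

First apply '-129 days', '-13 days': 1994-12-25 → 1994-08-05.
Day-of-year for 1994-08-05: days since 1994-01-01 inclusive = 217, zero-padded to 217.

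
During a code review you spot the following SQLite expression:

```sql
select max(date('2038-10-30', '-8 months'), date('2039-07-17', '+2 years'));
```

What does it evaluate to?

2041-07-17

date('2038-10-30', '-8 months') → 2038-03-02.
date('2039-07-17', '+2 years') → 2041-07-17.
Later of the two is 2041-07-17.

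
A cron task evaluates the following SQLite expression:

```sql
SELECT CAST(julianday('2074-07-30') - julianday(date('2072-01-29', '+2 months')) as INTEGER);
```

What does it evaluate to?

Adding +2 months to 2072-01-29 gives 2072-03-29.
2 days remain in March 2072 after the 29th (31 − 29).
Full months from April 2072 through June 2074 contribute their day counts.
Then 30 days into July 2074.
Total: 2 + 30 + 31 + 30 + 31 + 31 + 30 + 31 + 30 + 31 + 31 + 28 + 31 + 30 + 31 + 30 + 31 + 31 + 30 + 31 + 30 + 31 + 31 + 28 + 31 + 30 + 31 + 30 + 30 = 853.

853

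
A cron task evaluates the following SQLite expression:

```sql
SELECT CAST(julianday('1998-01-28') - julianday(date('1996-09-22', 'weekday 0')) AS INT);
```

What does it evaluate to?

493

`weekday 0` advances to the next Sunday; 1996-09-22 is already a Sunday, so it stays at 1996-09-22.
8 days remain in September 1996 after the 22nd (30 − 22).
Full months from October 1996 through December 1997 contribute their day counts.
Then 28 days into January 1998.
Total: 8 + 31 + 30 + 31 + 31 + 28 + 31 + 30 + 31 + 30 + 31 + 31 + 30 + 31 + 30 + 31 + 28 = 493.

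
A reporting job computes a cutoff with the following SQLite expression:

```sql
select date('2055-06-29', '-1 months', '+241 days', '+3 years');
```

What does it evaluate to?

Adding -1 month to 2055-06-29 gives 2055-05-29.
Applying '+241 days' to 2055-05-29: counting 241 days forward gives 2056-01-25.
Adding +3 years to 2056-01-25 gives 2059-01-25.

2059-01-25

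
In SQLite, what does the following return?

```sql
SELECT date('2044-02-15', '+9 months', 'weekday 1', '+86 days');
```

2045-02-15

Adding +9 months to 2044-02-15 gives 2044-11-15.
`weekday 1` advances to the next Monday; 2044-11-15 is a Tuesday, so it moves forward to 2044-11-21.
Applying '+86 days' to 2044-11-21: counting 86 days forward gives 2045-02-15.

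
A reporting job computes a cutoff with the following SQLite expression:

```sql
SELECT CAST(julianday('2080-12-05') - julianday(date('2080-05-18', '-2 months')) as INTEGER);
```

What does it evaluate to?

262

Adding -2 months to 2080-05-18 gives 2080-03-18.
13 days remain in March 2080 after the 18th (31 − 18).
Full months from April 2080 through November 2080 contribute their day counts.
Then 5 days into December 2080.
Total: 13 + 30 + 31 + 30 + 31 + 31 + 30 + 31 + 30 + 5 = 262.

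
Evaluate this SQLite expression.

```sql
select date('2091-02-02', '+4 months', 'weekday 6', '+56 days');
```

Adding +4 months to 2091-02-02 gives 2091-06-02.
`weekday 6` advances to the next Saturday; 2091-06-02 is already a Saturday, so it stays at 2091-06-02.
Applying '+56 days' to 2091-06-02: counting 56 days forward gives 2091-07-28.

2091-07-28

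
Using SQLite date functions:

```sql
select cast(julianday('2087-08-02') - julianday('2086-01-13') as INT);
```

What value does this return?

566

18 days remain in January 2086 after the 13th (31 − 13).
Full months from February 2086 through July 2087 contribute their day counts.
Then 2 days into August 2087.
Total: 18 + 28 + 31 + 30 + 31 + 30 + 31 + 31 + 30 + 31 + 30 + 31 + 31 + 28 + 31 + 30 + 31 + 30 + 31 + 2 = 566.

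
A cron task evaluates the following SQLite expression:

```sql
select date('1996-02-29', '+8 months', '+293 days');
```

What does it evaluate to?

1997-08-18

Adding +8 months to 1996-02-29 gives 1996-10-29.
Applying '+293 days' to 1996-10-29: counting 293 days forward gives 1997-08-18.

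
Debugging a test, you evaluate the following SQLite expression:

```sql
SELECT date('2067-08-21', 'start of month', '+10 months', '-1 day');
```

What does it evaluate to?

2068-05-31

`start of month` rewinds 2067-08-21 to 2067-08-01.
Adding +10 months to 2067-08-01 gives 2068-06-01.
Going back 1 day from 2068-06-01 reaches 2068-05-31 (last day of May, 31 days).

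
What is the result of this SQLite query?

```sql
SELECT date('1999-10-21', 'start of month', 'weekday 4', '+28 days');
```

`start of month` rewinds 1999-10-21 to 1999-10-01.
`weekday 4` advances to the next Thursday; 1999-10-01 is a Friday, so it moves forward to 1999-10-07.
October 1999 has 31 days; 24 remain after the 7th, so 25 days reach 1999-11-01.
Advancing 3 more days within November lands on 1999-11-04.

1999-11-04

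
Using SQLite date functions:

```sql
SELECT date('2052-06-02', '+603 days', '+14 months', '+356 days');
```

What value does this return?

Applying '+603 days' to 2052-06-02: counting 603 days forward gives 2054-01-26.
Adding +14 months to 2054-01-26 gives 2055-03-26.
Applying '+356 days' to 2055-03-26: counting 356 days forward gives 2056-03-16.

2056-03-16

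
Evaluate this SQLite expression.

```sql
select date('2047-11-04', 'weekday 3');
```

`weekday 3` advances to the next Wednesday; 2047-11-04 is a Monday, so it moves forward to 2047-11-06.

2047-11-06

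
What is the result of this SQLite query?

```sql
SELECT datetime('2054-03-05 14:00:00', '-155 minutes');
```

2054-03-05 11:25:00

155 minutes = 2h 35m; -155 minutes from 2054-03-05 14:00:00 is 2054-03-05 11:25:00.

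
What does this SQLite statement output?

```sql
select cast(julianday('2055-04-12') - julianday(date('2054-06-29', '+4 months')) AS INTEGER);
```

Adding +4 months to 2054-06-29 gives 2054-10-29.
2 days remain in October 2054 after the 29th (31 − 29).
November 2054: 30 days.
December 2054: 31 days.
January 2055: 31 days.
February 2055: 28 days.
March 2055: 31 days.
Then 12 days into April 2055.
Total: 2 + 30 + 31 + 31 + 28 + 31 + 12 = 165.

165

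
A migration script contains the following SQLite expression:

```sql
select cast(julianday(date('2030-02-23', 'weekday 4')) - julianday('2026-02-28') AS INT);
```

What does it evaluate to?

1461

`weekday 4` advances to the next Thursday; 2030-02-23 is a Saturday, so it moves forward to 2030-02-28.
0 days remain in February 2026 after the 28th (28 − 28).
Full months from March 2026 through January 2030 contribute their day counts.
Then 28 days into February 2030.
Total: 0 + 31 + 30 + 31 + 30 + 31 + 31 + 30 + 31 + 30 + 31 + 31 + 28 + 31 + 30 + 31 + 30 + 31 + 31 + 30 + 31 + 30 + 31 + 31 + 29 + 31 + 30 + 31 + 30 + 31 + 31 + 30 + 31 + 30 + 31 + 31 + 28 + 31 + 30 + 31 + 30 + 31 + 31 + 30 + 31 + 30 + 31 + 31 + 28 = 1461.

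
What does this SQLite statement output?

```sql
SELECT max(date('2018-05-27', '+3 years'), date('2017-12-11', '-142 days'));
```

2021-05-27

date('2018-05-27', '+3 years') → 2021-05-27.
date('2017-12-11', '-142 days') → 2017-07-22.
Later of the two is 2021-05-27.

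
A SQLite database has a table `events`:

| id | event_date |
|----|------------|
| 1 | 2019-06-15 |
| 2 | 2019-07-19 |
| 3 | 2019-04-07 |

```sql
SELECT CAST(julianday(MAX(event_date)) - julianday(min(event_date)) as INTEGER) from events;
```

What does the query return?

103

MIN = 2019-04-07, MAX = 2019-07-19.
23 days remain in April 2019 after the 7th (30 − 7).
May 2019: 31 days.
June 2019: 30 days.
Then 19 days into July 2019.
Total: 23 + 31 + 30 + 19 = 103.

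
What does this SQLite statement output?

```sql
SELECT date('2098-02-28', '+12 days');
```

2098-03-12

February 2098 has 28 days; 0 remain after the 28th, so 1 days reach 2098-03-01.
Advancing 11 more days within March lands on 2098-03-12.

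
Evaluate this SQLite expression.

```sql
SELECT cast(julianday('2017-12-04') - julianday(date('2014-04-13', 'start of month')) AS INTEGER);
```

`start of month` rewinds 2014-04-13 to 2014-04-01.
29 days remain in April 2014 after the 1st (30 − 1).
Full months from May 2014 through November 2017 contribute their day counts.
Then 4 days into December 2017.
Total: 29 + 31 + 30 + 31 + 31 + 30 + 31 + 30 + 31 + 31 + 28 + 31 + 30 + 31 + 30 + 31 + 31 + 30 + 31 + 30 + 31 + 31 + 29 + 31 + 30 + 31 + 30 + 31 + 31 + 30 + 31 + 30 + 31 + 31 + 28 + 31 + 30 + 31 + 30 + 31 + 31 + 30 + 31 + 30 + 4 = 1343.

1343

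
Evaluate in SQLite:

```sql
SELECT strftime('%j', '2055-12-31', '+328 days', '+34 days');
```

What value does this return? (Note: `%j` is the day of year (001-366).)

First apply '+328 days', '+34 days': 2055-12-31 → 2056-12-27.
Day-of-year for 2056-12-27: days since 2056-01-01 inclusive = 362, zero-padded to 362.

362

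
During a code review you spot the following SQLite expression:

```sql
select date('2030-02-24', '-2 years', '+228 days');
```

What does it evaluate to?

Adding -2 years to 2030-02-24 gives 2028-02-24.
Applying '+228 days' to 2028-02-24: counting 228 days forward gives 2028-10-09.

2028-10-09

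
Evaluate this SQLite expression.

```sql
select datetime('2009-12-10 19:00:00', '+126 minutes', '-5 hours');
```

126 minutes = 2h 6m; +126 minutes from 2009-12-10 19:00:00 is 2009-12-10 21:06:00.
-5 hours from 2009-12-10 21:06:00 is 2009-12-10 16:06:00.

2009-12-10 16:06:00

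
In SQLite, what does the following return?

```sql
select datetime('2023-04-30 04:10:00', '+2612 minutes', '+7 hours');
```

2612 minutes = 43h 32m; +2612 minutes from 2023-04-30 04:10:00 is 2023-05-01 23:42:00 (crosses midnight).
+7 hours from 2023-05-01 23:42:00 is 2023-05-02 06:42:00 (crosses midnight).

2023-05-02 06:42:00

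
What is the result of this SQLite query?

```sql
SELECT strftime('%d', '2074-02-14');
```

`%d` extracts the 2-digit day of month: 14.

14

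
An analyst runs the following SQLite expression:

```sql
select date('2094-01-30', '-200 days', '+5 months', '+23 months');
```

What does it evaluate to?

Applying '-200 days' to 2094-01-30: counting 200 days back gives 2093-07-14.
Adding +5 months to 2093-07-14 gives 2093-12-14.
Adding +23 months to 2093-12-14 gives 2095-11-14.

2095-11-14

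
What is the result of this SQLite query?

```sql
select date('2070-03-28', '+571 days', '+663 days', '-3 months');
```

2073-05-13

Applying '+571 days' to 2070-03-28: counting 571 days forward gives 2071-10-20.
Applying '+663 days' to 2071-10-20: counting 663 days forward gives 2073-08-13.
Adding -3 months to 2073-08-13 gives 2073-05-13.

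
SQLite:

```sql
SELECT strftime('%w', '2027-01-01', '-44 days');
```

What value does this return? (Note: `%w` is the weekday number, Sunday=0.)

First apply '-44 days': 2027-01-01 → 2026-11-18.
2026-11-18 is a Wednesday; with Sunday=0 that is 3.

3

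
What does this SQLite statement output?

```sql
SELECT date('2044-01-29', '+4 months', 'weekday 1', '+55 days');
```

Adding +4 months to 2044-01-29 gives 2044-05-29.
`weekday 1` advances to the next Monday; 2044-05-29 is a Sunday, so it moves forward to 2044-05-30.
Applying '+55 days' to 2044-05-30: counting 55 days forward gives 2044-07-24.

2044-07-24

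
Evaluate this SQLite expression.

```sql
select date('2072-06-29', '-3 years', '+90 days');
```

Adding -3 years to 2072-06-29 gives 2069-06-29.
Applying '+90 days' to 2069-06-29: counting 90 days forward gives 2069-09-27.

2069-09-27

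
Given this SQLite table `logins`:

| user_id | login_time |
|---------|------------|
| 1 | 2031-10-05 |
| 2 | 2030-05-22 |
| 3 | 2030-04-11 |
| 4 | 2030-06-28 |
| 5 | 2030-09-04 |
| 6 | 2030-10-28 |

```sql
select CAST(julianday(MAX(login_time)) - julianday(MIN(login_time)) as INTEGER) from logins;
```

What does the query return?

542

MIN = 2030-04-11, MAX = 2031-10-05.
19 days remain in April 2030 after the 11th (30 − 11).
Full months from May 2030 through September 2031 contribute their day counts.
Then 5 days into October 2031.
Total: 19 + 31 + 30 + 31 + 31 + 30 + 31 + 30 + 31 + 31 + 28 + 31 + 30 + 31 + 30 + 31 + 31 + 30 + 5 = 542.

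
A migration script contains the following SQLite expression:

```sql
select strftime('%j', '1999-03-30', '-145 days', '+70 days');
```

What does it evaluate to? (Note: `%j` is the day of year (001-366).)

First apply '-145 days', '+70 days': 1999-03-30 → 1999-01-14.
Day-of-year for 1999-01-14: days since 1999-01-01 inclusive = 14, zero-padded to 014.

014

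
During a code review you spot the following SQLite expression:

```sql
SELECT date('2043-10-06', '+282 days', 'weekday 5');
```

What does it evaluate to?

2044-07-15

Applying '+282 days' to 2043-10-06: counting 282 days forward gives 2044-07-14.
`weekday 5` advances to the next Friday; 2044-07-14 is a Thursday, so it moves forward to 2044-07-15.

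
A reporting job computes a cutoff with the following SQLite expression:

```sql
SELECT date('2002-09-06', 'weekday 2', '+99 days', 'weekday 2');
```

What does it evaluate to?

`weekday 2` advances to the next Tuesday; 2002-09-06 is a Friday, so it moves forward to 2002-09-10.
Applying '+99 days' to 2002-09-10: counting 99 days forward gives 2002-12-18.
`weekday 2` advances to the next Tuesday; 2002-12-18 is a Wednesday, so it moves forward to 2002-12-24.

2002-12-24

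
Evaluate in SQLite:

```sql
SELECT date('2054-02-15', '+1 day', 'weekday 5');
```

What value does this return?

2054-02-20

Advancing 1 more day within February lands on 2054-02-16.
`weekday 5` advances to the next Friday; 2054-02-16 is a Monday, so it moves forward to 2054-02-20.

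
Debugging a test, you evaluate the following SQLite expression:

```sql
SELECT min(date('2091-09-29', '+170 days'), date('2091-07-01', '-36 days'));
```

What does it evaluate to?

2091-05-26

date('2091-09-29', '+170 days') → 2092-03-17.
date('2091-07-01', '-36 days') → 2091-05-26.
Earlier of the two is 2091-05-26.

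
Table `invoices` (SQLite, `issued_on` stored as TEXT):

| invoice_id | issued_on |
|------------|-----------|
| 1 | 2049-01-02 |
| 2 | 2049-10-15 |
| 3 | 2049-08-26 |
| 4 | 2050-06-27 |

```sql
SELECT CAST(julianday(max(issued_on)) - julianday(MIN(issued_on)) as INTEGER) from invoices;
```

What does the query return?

541

MIN = 2049-01-02, MAX = 2050-06-27.
29 days remain in January 2049 after the 2nd (31 − 2).
Full months from February 2049 through May 2050 contribute their day counts.
Then 27 days into June 2050.
Total: 29 + 28 + 31 + 30 + 31 + 30 + 31 + 31 + 30 + 31 + 30 + 31 + 31 + 28 + 31 + 30 + 31 + 27 = 541.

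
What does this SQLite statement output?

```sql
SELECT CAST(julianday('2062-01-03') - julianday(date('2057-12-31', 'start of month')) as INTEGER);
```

`start of month` rewinds 2057-12-31 to 2057-12-01.
30 days remain in December 2057 after the 1st (31 − 1).
Full months from January 2058 through December 2061 contribute their day counts.
Then 3 days into January 2062.
Total: 30 + 31 + 28 + 31 + 30 + 31 + 30 + 31 + 31 + 30 + 31 + 30 + 31 + 31 + 28 + 31 + 30 + 31 + 30 + 31 + 31 + 30 + 31 + 30 + 31 + 31 + 29 + 31 + 30 + 31 + 30 + 31 + 31 + 30 + 31 + 30 + 31 + 31 + 28 + 31 + 30 + 31 + 30 + 31 + 31 + 30 + 31 + 30 + 31 + 3 = 1494.

1494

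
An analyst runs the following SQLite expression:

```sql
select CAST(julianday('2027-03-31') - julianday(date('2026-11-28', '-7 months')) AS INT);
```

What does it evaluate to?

337

Adding -7 months to 2026-11-28 gives 2026-04-28.
2 days remain in April 2026 after the 28th (30 − 28).
Full months from May 2026 through February 2027 contribute their day counts.
Then 31 days into March 2027.
Total: 2 + 31 + 30 + 31 + 31 + 30 + 31 + 30 + 31 + 31 + 28 + 31 = 337.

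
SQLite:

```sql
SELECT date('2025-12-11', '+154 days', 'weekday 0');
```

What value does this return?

Applying '+154 days' to 2025-12-11: counting 154 days forward gives 2026-05-14.
`weekday 0` advances to the next Sunday; 2026-05-14 is a Thursday, so it moves forward to 2026-05-17.

2026-05-17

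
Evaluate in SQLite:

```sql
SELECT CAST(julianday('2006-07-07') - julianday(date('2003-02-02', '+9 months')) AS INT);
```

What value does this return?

978

Adding +9 months to 2003-02-02 gives 2003-11-02.
28 days remain in November 2003 after the 2nd (30 − 2).
Full months from December 2003 through June 2006 contribute their day counts.
Then 7 days into July 2006.
Total: 28 + 31 + 31 + 29 + 31 + 30 + 31 + 30 + 31 + 31 + 30 + 31 + 30 + 31 + 31 + 28 + 31 + 30 + 31 + 30 + 31 + 31 + 30 + 31 + 30 + 31 + 31 + 28 + 31 + 30 + 31 + 30 + 7 = 978.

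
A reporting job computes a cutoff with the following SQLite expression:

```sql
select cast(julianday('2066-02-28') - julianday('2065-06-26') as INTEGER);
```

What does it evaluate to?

4 days remain in June 2065 after the 26th (30 − 26).
Full months from July 2065 through January 2066 contribute their day counts.
Then 28 days into February 2066.
Total: 4 + 31 + 31 + 30 + 31 + 30 + 31 + 31 + 28 = 247.

247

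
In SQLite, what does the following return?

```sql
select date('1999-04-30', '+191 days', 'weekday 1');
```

Applying '+191 days' to 1999-04-30: counting 191 days forward gives 1999-11-07.
`weekday 1` advances to the next Monday; 1999-11-07 is a Sunday, so it moves forward to 1999-11-08.

1999-11-08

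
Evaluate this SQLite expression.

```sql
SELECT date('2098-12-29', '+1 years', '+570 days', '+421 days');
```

2102-09-16

Adding +1 year to 2098-12-29 gives 2099-12-29.
Applying '+570 days' to 2099-12-29: counting 570 days forward gives 2101-07-22.
Applying '+421 days' to 2101-07-22: counting 421 days forward gives 2102-09-16.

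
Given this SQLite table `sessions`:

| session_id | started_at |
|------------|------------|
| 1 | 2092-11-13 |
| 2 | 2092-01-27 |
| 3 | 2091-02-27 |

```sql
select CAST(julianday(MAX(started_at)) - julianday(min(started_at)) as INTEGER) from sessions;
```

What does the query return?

MIN = 2091-02-27, MAX = 2092-11-13.
1 day remains in February 2091 after the 27th (28 − 27).
Full months from March 2091 through October 2092 contribute their day counts.
Then 13 days into November 2092.
Total: 1 + 31 + 30 + 31 + 30 + 31 + 31 + 30 + 31 + 30 + 31 + 31 + 29 + 31 + 30 + 31 + 30 + 31 + 31 + 30 + 31 + 13 = 625.

625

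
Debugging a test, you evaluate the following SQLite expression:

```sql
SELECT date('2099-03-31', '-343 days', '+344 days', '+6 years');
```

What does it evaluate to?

2105-04-01

Applying '-343 days' to 2099-03-31: counting 343 days back gives 2098-04-22.
Applying '+344 days' to 2098-04-22: counting 344 days forward gives 2099-04-01.
Adding +6 years to 2099-04-01 gives 2105-04-01.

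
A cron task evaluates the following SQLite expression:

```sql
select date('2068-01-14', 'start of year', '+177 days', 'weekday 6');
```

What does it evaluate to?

2068-06-30

`start of year` rewinds 2068-01-14 to 2068-01-01.
Applying '+177 days' to 2068-01-01: counting 177 days forward gives 2068-06-26.
`weekday 6` advances to the next Saturday; 2068-06-26 is a Tuesday, so it moves forward to 2068-06-30.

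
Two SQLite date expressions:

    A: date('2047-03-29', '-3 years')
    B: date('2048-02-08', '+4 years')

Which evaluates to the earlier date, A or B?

A

A = 2044-03-29.
B = 2052-02-08.
A is earlier.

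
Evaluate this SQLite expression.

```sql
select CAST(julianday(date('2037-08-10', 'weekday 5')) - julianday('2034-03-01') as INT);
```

`weekday 5` advances to the next Friday; 2037-08-10 is a Monday, so it moves forward to 2037-08-14.
30 days remain in March 2034 after the 1st (31 − 1).
Full months from April 2034 through July 2037 contribute their day counts.
Then 14 days into August 2037.
Total: 30 + 30 + 31 + 30 + 31 + 31 + 30 + 31 + 30 + 31 + 31 + 28 + 31 + 30 + 31 + 30 + 31 + 31 + 30 + 31 + 30 + 31 + 31 + 29 + 31 + 30 + 31 + 30 + 31 + 31 + 30 + 31 + 30 + 31 + 31 + 28 + 31 + 30 + 31 + 30 + 31 + 14 = 1262.

1262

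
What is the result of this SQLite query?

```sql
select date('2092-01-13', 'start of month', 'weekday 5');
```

`start of month` rewinds 2092-01-13 to 2092-01-01.
`weekday 5` advances to the next Friday; 2092-01-01 is a Tuesday, so it moves forward to 2092-01-04.

2092-01-04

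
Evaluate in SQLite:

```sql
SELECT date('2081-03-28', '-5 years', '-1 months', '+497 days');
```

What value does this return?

Adding -5 years to 2081-03-28 gives 2076-03-28.
Adding -1 month to 2076-03-28 gives 2076-02-28.
Applying '+497 days' to 2076-02-28: counting 497 days forward gives 2077-07-09.

2077-07-09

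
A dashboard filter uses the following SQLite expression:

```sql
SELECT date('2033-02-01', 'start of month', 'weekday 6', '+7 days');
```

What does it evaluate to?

`start of month` rewinds 2033-02-01 to 2033-02-01.
`weekday 6` advances to the next Saturday; 2033-02-01 is a Tuesday, so it moves forward to 2033-02-05.
Advancing 7 more days within February lands on 2033-02-12.

2033-02-12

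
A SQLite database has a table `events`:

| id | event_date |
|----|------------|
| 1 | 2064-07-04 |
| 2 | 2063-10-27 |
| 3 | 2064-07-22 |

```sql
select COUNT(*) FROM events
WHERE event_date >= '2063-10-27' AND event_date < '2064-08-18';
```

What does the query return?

3

Rows in [2063-10-27, 2064-08-18): 2064-07-04, 2063-10-27, 2064-07-22 → 3 rows.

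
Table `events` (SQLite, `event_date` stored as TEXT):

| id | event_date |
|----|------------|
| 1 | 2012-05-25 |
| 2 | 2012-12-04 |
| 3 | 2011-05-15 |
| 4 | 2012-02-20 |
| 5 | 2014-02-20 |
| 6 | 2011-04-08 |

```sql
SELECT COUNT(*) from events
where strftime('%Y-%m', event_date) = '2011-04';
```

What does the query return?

Rows with year-month 2011-04: 2011-04-08 → 1.

1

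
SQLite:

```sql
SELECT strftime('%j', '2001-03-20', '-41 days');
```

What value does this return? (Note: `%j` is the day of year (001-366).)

038

First apply '-41 days': 2001-03-20 → 2001-02-07.
Day-of-year for 2001-02-07: days since 2001-01-01 inclusive = 38, zero-padded to 038.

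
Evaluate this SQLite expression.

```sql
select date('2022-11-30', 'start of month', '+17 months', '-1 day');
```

`start of month` rewinds 2022-11-30 to 2022-11-01.
Adding +17 months to 2022-11-01 gives 2024-04-01.
Going back 1 day from 2024-04-01 reaches 2024-03-31 (last day of March, 31 days).

2024-03-31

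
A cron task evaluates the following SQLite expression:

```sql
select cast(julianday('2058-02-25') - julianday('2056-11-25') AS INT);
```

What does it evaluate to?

457

5 days remain in November 2056 after the 25th (30 − 25).
Full months from December 2056 through January 2058 contribute their day counts.
Then 25 days into February 2058.
Total: 5 + 31 + 31 + 28 + 31 + 30 + 31 + 30 + 31 + 31 + 30 + 31 + 30 + 31 + 31 + 25 = 457.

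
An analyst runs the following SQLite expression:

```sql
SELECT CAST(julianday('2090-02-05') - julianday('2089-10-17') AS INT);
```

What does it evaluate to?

111

14 days remain in October 2089 after the 17th (31 − 17).
November 2089: 30 days.
December 2089: 31 days.
January 2090: 31 days.
Then 5 days into February 2090.
Total: 14 + 30 + 31 + 31 + 5 = 111.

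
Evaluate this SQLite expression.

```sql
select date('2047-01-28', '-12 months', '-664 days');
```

2044-04-04

Adding -12 months to 2047-01-28 gives 2046-01-28.
Applying '-664 days' to 2046-01-28: counting 664 days back gives 2044-04-04.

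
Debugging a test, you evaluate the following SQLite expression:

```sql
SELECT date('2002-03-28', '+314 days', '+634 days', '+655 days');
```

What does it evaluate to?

Applying '+314 days' to 2002-03-28: counting 314 days forward gives 2003-02-05.
Applying '+634 days' to 2003-02-05: counting 634 days forward gives 2004-10-31.
Applying '+655 days' to 2004-10-31: counting 655 days forward gives 2006-08-17.

2006-08-17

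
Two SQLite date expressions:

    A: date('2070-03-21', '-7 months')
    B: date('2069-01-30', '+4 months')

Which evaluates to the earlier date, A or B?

A = 2069-08-21.
B = 2069-05-30.
B is earlier.

B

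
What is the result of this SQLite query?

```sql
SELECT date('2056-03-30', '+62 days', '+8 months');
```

2057-01-31

Applying '+62 days' to 2056-03-30: counting 62 days forward gives 2056-05-31.
Adding +8 months to 2056-05-31 gives 2057-01-31.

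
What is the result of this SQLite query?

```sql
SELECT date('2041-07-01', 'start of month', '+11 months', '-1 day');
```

`start of month` rewinds 2041-07-01 to 2041-07-01.
Adding +11 months to 2041-07-01 gives 2042-06-01.
Going back 1 day from 2042-06-01 reaches 2042-05-31 (last day of May, 31 days).

2042-05-31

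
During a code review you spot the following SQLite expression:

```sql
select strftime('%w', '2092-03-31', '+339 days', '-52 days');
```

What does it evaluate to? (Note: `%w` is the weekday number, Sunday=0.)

First apply '+339 days', '-52 days': 2092-03-31 → 2093-01-12.
2093-01-12 is a Monday; with Sunday=0 that is 1.

1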